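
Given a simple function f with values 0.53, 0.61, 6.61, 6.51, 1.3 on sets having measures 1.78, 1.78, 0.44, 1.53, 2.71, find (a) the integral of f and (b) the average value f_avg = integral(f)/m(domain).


Step 1: Integral = sum(value_i * measure_i)
= 0.53*1.78 + 0.61*1.78 + 6.61*0.44 + 6.51*1.53 + 1.3*2.71
= 0.9434 + 1.0858 + 2.9084 + 9.9603 + 3.523
= 18.4209
Step 2: Total measure of domain = 1.78 + 1.78 + 0.44 + 1.53 + 2.71 = 8.24
Step 3: Average value = 18.4209 / 8.24 = 2.235546


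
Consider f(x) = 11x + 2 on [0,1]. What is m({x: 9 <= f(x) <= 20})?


f^(-1)([9, 20]) = {x : 9 <= 11x + 2 <= 20}
Solving: (9 - 2)/11 <= x <= (20 - 2)/11
= [0.636364, 1.636364]
Intersecting with [0,1]: [0.636364, 1]
Measure = 1 - 0.636364 = 0.363636


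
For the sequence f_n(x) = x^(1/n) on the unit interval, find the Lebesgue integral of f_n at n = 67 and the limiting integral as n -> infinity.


At n = 67: f_67(x) = x^(1/67).
Step 1: integral(x^(1/67), 0, 1) = [x^(1/67+1) / (1/67+1)] from 0 to 1
     = 1 / (1/67 + 1) = 1 / ((67+1)/67) = 67/(67+1)
     = 67/68 = 0.985294
Step 2: As n -> infinity, f_n(x) = x^(1/n) -> 1 for x in (0,1], and f_n is increasing in n.
By MCT, lim_n integral(f_n) = integral(lim_n f_n) = integral(1, 0, 1) = 1.
Step 3: Verify convergence: 67/68 = 0.985294 -> 1


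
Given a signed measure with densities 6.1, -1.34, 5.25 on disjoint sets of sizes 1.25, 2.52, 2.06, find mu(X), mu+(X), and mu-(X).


Step 1: Compute signed measure on each set:
  Set 1: 6.1 * 1.25 = 7.625
  Set 2: -1.34 * 2.52 = -3.3768
  Set 3: 5.25 * 2.06 = 10.815
Step 2: Total signed measure = (7.625) + (-3.3768) + (10.815)
     = 15.0632
Step 3: Positive part mu+(X) = sum of positive contributions = 18.44
Step 4: Negative part mu-(X) = |sum of negative contributions| = 3.3768


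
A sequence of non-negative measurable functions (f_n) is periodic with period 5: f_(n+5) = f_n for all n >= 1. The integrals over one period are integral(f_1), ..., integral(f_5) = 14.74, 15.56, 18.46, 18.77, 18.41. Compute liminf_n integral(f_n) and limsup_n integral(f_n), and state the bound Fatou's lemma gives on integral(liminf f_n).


The sequence (integral(f_n)) is periodic with period 5, repeating the values 14.74, 15.56, 18.46, 18.77, 18.41 indefinitely.
Step 1: For a periodic sequence, every tail (a_m, a_(m+1), ...) contains all 5 period values infinitely often.
Step 2: Hence inf of every tail = min of the period values = min(14.74, 15.56, 18.46, 18.77, 18.41) = 14.74.
        liminf_n integral(f_n) = sup over m of (inf of tail from m) = 14.74.
Step 3: Similarly sup of every tail = max of the period values = 18.77.
        limsup_n integral(f_n) = 18.77.
Step 4: Fatou's lemma: integral(liminf_n f_n) <= liminf_n integral(f_n) = 14.74.
        So the integral of the pointwise liminf is at most 14.74.


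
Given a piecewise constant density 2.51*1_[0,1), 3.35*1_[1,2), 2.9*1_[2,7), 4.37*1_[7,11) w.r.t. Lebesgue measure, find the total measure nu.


Integrate each piece of the Radon-Nikodym derivative:
Step 1: integral_0^1 2.51 dx = 2.51*(1-0) = 2.51*1 = 2.51
Step 2: integral_1^2 3.35 dx = 3.35*(2-1) = 3.35*1 = 3.35
Step 3: integral_2^7 2.9 dx = 2.9*(7-2) = 2.9*5 = 14.5
Step 4: integral_7^11 4.37 dx = 4.37*(11-7) = 4.37*4 = 17.48
Total: 2.51 + 3.35 + 14.5 + 17.48 = 37.84


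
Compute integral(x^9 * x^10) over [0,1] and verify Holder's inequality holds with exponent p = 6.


Step 1: Exact integral of f*g = integral(x^19, 0, 1) = 1/20
     = 0.05
Step 2: Holder bound with p=6, q=1.2:
  ||f||_p = (integral x^54 dx)^(1/6) = (1/55)^(1/6) = 0.51279
  ||g||_q = (integral x^12 dx)^(1/1.2) = (1/13)^(1/1.2) = 0.117954
Step 3: Holder bound = ||f||_p * ||g||_q = 0.51279 * 0.117954 = 0.060486
Verification: 0.05 <= 0.060486 (Holder holds)


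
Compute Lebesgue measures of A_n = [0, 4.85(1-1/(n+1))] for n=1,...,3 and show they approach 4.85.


By continuity of measure from below: if A_n increases to A, then m(A_n) -> m(A).
Here A = [0, 4.85], so m(A) = 4.85
Step 1: a_1 = 4.85*(1 - 1/2) = 2.425, m(A_1) = 2.425
Step 2: a_2 = 4.85*(1 - 1/3) = 3.2333, m(A_2) = 3.2333
Step 3: a_3 = 4.85*(1 - 1/4) = 3.6375, m(A_3) = 3.6375
Limit: m(A_n) -> m([0,4.85]) = 4.85


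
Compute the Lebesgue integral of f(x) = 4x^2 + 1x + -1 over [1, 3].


The Lebesgue integral of a Riemann-integrable function agrees with the Riemann integral.
Antiderivative F(x) = (4/3)x^3 + (1/2)x^2 + -1x
F(3) = (4/3)*3^3 + (1/2)*3^2 + -1*3
     = (4/3)*27 + (1/2)*9 + -1*3
     = 36 + 4.5 + -3
     = 37.5
F(1) = 0.833333
Integral = F(3) - F(1) = 37.5 - 0.833333 = 36.666667


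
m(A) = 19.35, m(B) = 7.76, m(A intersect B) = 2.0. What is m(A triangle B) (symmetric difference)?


m(A Delta B) = m(A) + m(B) - 2*m(A n B)
= 19.35 + 7.76 - 2*2.0
= 19.35 + 7.76 - 4
= 23.11


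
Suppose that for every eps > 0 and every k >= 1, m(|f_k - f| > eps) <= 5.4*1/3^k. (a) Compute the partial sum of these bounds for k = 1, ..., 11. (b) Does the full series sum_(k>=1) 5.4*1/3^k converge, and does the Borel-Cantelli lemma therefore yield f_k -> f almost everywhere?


Step 1: List the terms 5.4*1/3^k for k = 1 to 11:
  k=1: 1.8
  k=2: 0.6
  k=3: 0.2
  k=4: 0.066667
  k=5: 0.022222
  k=6: 0.007407
  k=7: 0.002469
  k=8: 8.230453e-04
  k=9: 2.743484e-04
  k=10: 9.144947e-05
  k=11: 3.048316e-05
Step 2: Partial sum = 1.8 + 0.6 + 0.2 + 0.066667 + 0.022222 + 0.007407 + 0.002469 + 8.230453e-04 + 2.743484e-04 + 9.144947e-05 + 3.048316e-05
     = 2.699985
Step 3: The full series sum_(k>=1) 5.4*1/3^k converges (geometric series with ratio 1/3 < 1; a constant multiple of a convergent series converges).
Step 4: Fix eps > 0. Since sum_k m(|f_k - f| > eps) < infinity, the Borel-Cantelli lemma gives
        m(limsup_k {|f_k - f| > eps}) = 0, i.e. for a.e. x, |f_k(x) - f(x)| <= eps for all large k.
        Applying this with eps = 1/j for j = 1, 2, ... and intersecting the countably many full-measure sets,
        for a.e. x we get limsup_k |f_k(x) - f(x)| <= 1/j for every j, hence f_k -> f almost everywhere.
Conclusion: series converges; Borel-Cantelli yields f_k -> f a.e.


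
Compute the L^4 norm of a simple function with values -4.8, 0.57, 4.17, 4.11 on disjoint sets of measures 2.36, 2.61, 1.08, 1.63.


Step 1: Compute |f_i|^4 for each value:
  |-4.8|^4 = 530.8416
  |0.57|^4 = 0.10556
  |4.17|^4 = 302.373843
  |4.11|^4 = 285.343042
Step 2: Multiply by measures and sum:
  530.8416 * 2.36 = 1252.786176
  0.10556 * 2.61 = 0.275512
  302.373843 * 1.08 = 326.563751
  285.343042 * 1.63 = 465.109159
Sum = 1252.786176 + 0.275512 + 326.563751 + 465.109159 = 2044.734597
Step 3: Take the p-th root:
||f||_4 = (2044.734597)^(1/4) = 6.724488


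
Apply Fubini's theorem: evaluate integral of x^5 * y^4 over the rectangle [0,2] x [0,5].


By Fubini's theorem, the double integral factors as a product of single integrals:
Step 1: integral_0^2 x^5 dx = [x^6/6] from 0 to 2
     = 2^6/6 = 10.666667
Step 2: integral_0^5 y^4 dy = [y^5/5] from 0 to 5
     = 5^5/5 = 625
Step 3: Double integral = 10.666667 * 625 = 6666.666667


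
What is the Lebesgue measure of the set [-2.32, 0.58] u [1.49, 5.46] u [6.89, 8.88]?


For pairwise disjoint intervals, m(union) = sum of lengths.
= (0.58 - -2.32) + (5.46 - 1.49) + (8.88 - 6.89)
= 2.9 + 3.97 + 1.99
= 8.86


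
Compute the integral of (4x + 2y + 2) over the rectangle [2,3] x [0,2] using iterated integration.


By Fubini, integrate in x first, then y.
Step 1: Fix y, integrate over x in [2,3]:
  integral(4x + 2y + 2, x=2..3)
  = 4*(3^2 - 2^2)/2 + (2y + 2)*(3 - 2)
  = 10 + (2y + 2)*1
  = 10 + 2y + 2
  = 12 + 2y
Step 2: Integrate over y in [0,2]:
  integral(12 + 2y, y=0..2)
  = 12*2 + 2*(2^2 - 0^2)/2
  = 24 + 4
  = 28


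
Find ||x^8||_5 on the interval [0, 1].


Step 1: ||f||_5 = (integral_0^1 |x^8|^5 dx)^(1/5)
     = (integral_0^1 x^40 dx)^(1/5)
Step 2: integral_0^1 x^40 dx = [x^41/(41)] from 0 to 1 = 1^41/41
     = 1/41 = 0.02439
Step 3: ||f||_5 = (0.02439)^(1/5) = 0.475821


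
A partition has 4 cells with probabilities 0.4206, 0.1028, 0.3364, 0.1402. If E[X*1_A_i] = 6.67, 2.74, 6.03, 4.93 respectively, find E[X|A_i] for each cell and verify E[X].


For each cell A_i: E[X|A_i] = E[X*1_A_i] / P(A_i)
Step 1: E[X|A_1] = 6.67 / 0.4206 = 15.858298
Step 2: E[X|A_2] = 2.74 / 0.1028 = 26.653696
Step 3: E[X|A_3] = 6.03 / 0.3364 = 17.925089
Step 4: E[X|A_4] = 4.93 / 0.1402 = 35.164051
Verification: E[X] = sum E[X*1_A_i] = 6.67 + 2.74 + 6.03 + 4.93 = 20.37


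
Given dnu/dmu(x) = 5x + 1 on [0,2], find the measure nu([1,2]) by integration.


nu(A) = integral_A (dnu/dmu) dmu = integral_1^2 (5x + 1) dx
Step 1: Antiderivative F(x) = (5/2)x^2 + 1x
Step 2: F(2) = (5/2)*2^2 + 1*2 = 10 + 2 = 12
Step 3: F(1) = (5/2)*1^2 + 1*1 = 2.5 + 1 = 3.5
Step 4: nu([1,2]) = F(2) - F(1) = 12 - 3.5 = 8.5


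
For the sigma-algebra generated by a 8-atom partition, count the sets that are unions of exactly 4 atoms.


Each element of F is a union of some subset of the 8 atoms.
Elements that are unions of exactly 4 atoms correspond to 4-element subsets of the 8 atoms.
Count = C(8, 4) = 8! / (4! * 4!) = 70.


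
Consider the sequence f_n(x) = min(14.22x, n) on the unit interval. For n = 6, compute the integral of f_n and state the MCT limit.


f(x) = 14.22x on [0,1]; f_n(x) = min(14.22x, n). At n = 6:
Step 1: f(x) reaches 6 at x = 6/14.22 = 0.421941
Step 2: integral(f_6) = integral(14.22x, 0, 0.421941) + integral(6, 0.421941, 1)
       = 14.22*0.421941^2/2 + 6*(1 - 0.421941)
       = 1.265823 + 3.468354
       = 4.734177
Step 3: As n -> infinity, f_n increases to f, so by MCT integral(f_n) -> integral(f) = 14.22/2 = 7.11.
Convergence: integral(f_6) = 4.734177 -> 7.11 as n -> infinity


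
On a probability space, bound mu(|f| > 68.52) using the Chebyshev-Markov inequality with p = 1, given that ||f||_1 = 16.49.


Chebyshev/Markov inequality: mu(|f| > eps) <= (||f||_p / eps)^p
Step 1: ||f||_1 / eps = 16.49 / 68.52 = 0.24066
Step 2: Raise to power p = 1:
  (0.24066)^1 = 0.24066
Step 3: Therefore mu(|f| > 68.52) <= 0.24066


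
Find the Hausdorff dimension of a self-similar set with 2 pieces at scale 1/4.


For a self-similar set with N copies scaled by 1/r:
dim_H = log(N)/log(r) = log(2)/log(4)
= 0.693147/1.386294
= 0.5


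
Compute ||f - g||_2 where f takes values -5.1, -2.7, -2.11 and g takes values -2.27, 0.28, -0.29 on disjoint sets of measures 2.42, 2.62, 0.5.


Step 1: Compute differences f_i - g_i:
  -5.1 - -2.27 = -2.83
  -2.7 - 0.28 = -2.98
  -2.11 - -0.29 = -1.82
Step 2: Compute |diff|^2 * measure for each set:
  |-2.83|^2 * 2.42 = 8.0089 * 2.42 = 19.381538
  |-2.98|^2 * 2.62 = 8.8804 * 2.62 = 23.266648
  |-1.82|^2 * 0.5 = 3.3124 * 0.5 = 1.6562
Step 3: Sum = 44.304386
Step 4: ||f-g||_2 = (44.304386)^(1/2) = 6.656154


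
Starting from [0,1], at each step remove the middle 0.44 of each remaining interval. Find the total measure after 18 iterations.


Step 1: At each step, fraction remaining = 1 - 0.44 = 0.56
Step 2: After 18 steps, measure = (0.56)^18
Result = 2.933489e-05


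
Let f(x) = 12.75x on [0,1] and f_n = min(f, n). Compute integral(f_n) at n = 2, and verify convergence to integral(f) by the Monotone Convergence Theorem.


f(x) = 12.75x on [0,1]; f_n(x) = min(12.75x, n). At n = 2:
Step 1: f(x) reaches 2 at x = 2/12.75 = 0.156863
Step 2: integral(f_2) = integral(12.75x, 0, 0.156863) + integral(2, 0.156863, 1)
       = 12.75*0.156863^2/2 + 2*(1 - 0.156863)
       = 0.156863 + 1.686275
       = 1.843137
Step 3: As n -> infinity, f_n increases to f, so by MCT integral(f_n) -> integral(f) = 12.75/2 = 6.375.
Convergence: integral(f_2) = 1.843137 -> 6.375 as n -> infinity


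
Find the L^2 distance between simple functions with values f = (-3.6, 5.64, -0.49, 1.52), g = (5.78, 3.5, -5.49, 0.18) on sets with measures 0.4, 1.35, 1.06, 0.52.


Step 1: Compute differences f_i - g_i:
  -3.6 - 5.78 = -9.38
  5.64 - 3.5 = 2.14
  -0.49 - -5.49 = 5
  1.52 - 0.18 = 1.34
Step 2: Compute |diff|^2 * measure for each set:
  |-9.38|^2 * 0.4 = 87.9844 * 0.4 = 35.19376
  |2.14|^2 * 1.35 = 4.5796 * 1.35 = 6.18246
  |5|^2 * 1.06 = 25 * 1.06 = 26.5
  |1.34|^2 * 0.52 = 1.7956 * 0.52 = 0.933712
Step 3: Sum = 68.809932
Step 4: ||f-g||_2 = (68.809932)^(1/2) = 8.295175


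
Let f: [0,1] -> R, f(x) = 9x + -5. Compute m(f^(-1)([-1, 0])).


f^(-1)([-1, 0]) = {x : -1 <= 9x + -5 <= 0}
Solving: (-1 - -5)/9 <= x <= (0 - -5)/9
= [0.444444, 0.555556]
Intersecting with [0,1]: [0.444444, 0.555556]
Measure = 0.555556 - 0.444444 = 0.111111


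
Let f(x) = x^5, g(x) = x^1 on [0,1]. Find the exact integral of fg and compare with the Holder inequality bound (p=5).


Step 1: Exact integral of f*g = integral(x^6, 0, 1) = 1/7
     = 0.142857
Step 2: Holder bound with p=5, q=1.25:
  ||f||_p = (integral x^25 dx)^(1/5) = (1/26)^(1/5) = 0.521201
  ||g||_q = (integral x^1.25 dx)^(1/1.25) = (1/2.25)^(1/1.25) = 0.522702
Step 3: Holder bound = ||f||_p * ||g||_q = 0.521201 * 0.522702 = 0.272433
Verification: 0.142857 <= 0.272433 (Holder holds)


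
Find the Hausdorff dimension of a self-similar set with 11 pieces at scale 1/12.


For a self-similar set with N copies scaled by 1/r:
dim_H = log(N)/log(r) = log(11)/log(12)
= 2.397895/2.484907
= 0.964984


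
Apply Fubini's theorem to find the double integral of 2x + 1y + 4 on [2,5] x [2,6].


By Fubini, integrate in x first, then y.
Step 1: Fix y, integrate over x in [2,5]:
  integral(2x + 1y + 4, x=2..5)
  = 2*(5^2 - 2^2)/2 + (1y + 4)*(5 - 2)
  = 21 + (1y + 4)*3
  = 21 + 3y + 12
  = 33 + 3y
Step 2: Integrate over y in [2,6]:
  integral(33 + 3y, y=2..6)
  = 33*4 + 3*(6^2 - 2^2)/2
  = 132 + 48
  = 180


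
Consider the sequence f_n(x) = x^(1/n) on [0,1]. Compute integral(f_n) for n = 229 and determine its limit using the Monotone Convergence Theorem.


At n = 229: f_229(x) = x^(1/229).
Step 1: integral(x^(1/229), 0, 1) = [x^(1/229+1) / (1/229+1)] from 0 to 1
     = 1 / (1/229 + 1) = 1 / ((229+1)/229) = 229/(229+1)
     = 229/230 = 0.995652
Step 2: As n -> infinity, f_n(x) = x^(1/n) -> 1 for x in (0,1], and f_n is increasing in n.
By MCT, lim_n integral(f_n) = integral(lim_n f_n) = integral(1, 0, 1) = 1.
Step 3: Verify convergence: 229/230 = 0.995652 -> 1


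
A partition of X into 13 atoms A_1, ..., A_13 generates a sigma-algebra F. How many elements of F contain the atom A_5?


Each element of F is a union of some subset S of the 13 atoms.
The element contains A_5 iff A_5 is in S.
So we count subsets S of {A_1,...,A_13} with A_5 in S: choose freely among the other 12 atoms.
Count = 2^(13-1) = 2^12 = 4096.


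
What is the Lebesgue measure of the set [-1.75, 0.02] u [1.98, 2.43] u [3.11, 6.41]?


For pairwise disjoint intervals, m(union) = sum of lengths.
= (0.02 - -1.75) + (2.43 - 1.98) + (6.41 - 3.11)
= 1.77 + 0.45 + 3.3
= 5.52


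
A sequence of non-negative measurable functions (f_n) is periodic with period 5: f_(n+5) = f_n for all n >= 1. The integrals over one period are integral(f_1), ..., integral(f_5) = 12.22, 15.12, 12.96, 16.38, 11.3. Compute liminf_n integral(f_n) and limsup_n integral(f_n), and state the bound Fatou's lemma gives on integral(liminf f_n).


The sequence (integral(f_n)) is periodic with period 5, repeating the values 12.22, 15.12, 12.96, 16.38, 11.3 indefinitely.
Step 1: For a periodic sequence, every tail (a_m, a_(m+1), ...) contains all 5 period values infinitely often.
Step 2: Hence inf of every tail = min of the period values = min(12.22, 15.12, 12.96, 16.38, 11.3) = 11.3.
        liminf_n integral(f_n) = sup over m of (inf of tail from m) = 11.3.
Step 3: Similarly sup of every tail = max of the period values = 16.38.
        limsup_n integral(f_n) = 16.38.
Step 4: Fatou's lemma: integral(liminf_n f_n) <= liminf_n integral(f_n) = 11.3.
        So the integral of the pointwise liminf is at most 11.3.


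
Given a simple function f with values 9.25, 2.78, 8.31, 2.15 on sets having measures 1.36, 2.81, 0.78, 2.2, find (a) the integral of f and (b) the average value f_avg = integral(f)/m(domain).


Step 1: Integral = sum(value_i * measure_i)
= 9.25*1.36 + 2.78*2.81 + 8.31*0.78 + 2.15*2.2
= 12.58 + 7.8118 + 6.4818 + 4.73
= 31.6036
Step 2: Total measure of domain = 1.36 + 2.81 + 0.78 + 2.2 = 7.15
Step 3: Average value = 31.6036 / 7.15 = 4.420084


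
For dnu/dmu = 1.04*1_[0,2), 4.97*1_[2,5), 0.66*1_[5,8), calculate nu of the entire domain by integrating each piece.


Integrate each piece of the Radon-Nikodym derivative:
Step 1: integral_0^2 1.04 dx = 1.04*(2-0) = 1.04*2 = 2.08
Step 2: integral_2^5 4.97 dx = 4.97*(5-2) = 4.97*3 = 14.91
Step 3: integral_5^8 0.66 dx = 0.66*(8-5) = 0.66*3 = 1.98
Total: 2.08 + 14.91 + 1.98 = 18.97


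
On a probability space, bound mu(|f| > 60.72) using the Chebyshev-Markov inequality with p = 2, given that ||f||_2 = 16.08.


Chebyshev/Markov inequality: mu(|f| > eps) <= (||f||_p / eps)^p
Step 1: ||f||_2 / eps = 16.08 / 60.72 = 0.264822
Step 2: Raise to power p = 2:
  (0.264822)^2 = 0.070131
Step 3: Therefore mu(|f| > 60.72) <= 0.070131


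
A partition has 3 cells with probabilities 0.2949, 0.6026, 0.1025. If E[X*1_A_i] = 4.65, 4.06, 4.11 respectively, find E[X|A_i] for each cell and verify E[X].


For each cell A_i: E[X|A_i] = E[X*1_A_i] / P(A_i)
Step 1: E[X|A_1] = 4.65 / 0.2949 = 15.768057
Step 2: E[X|A_2] = 4.06 / 0.6026 = 6.737471
Step 3: E[X|A_3] = 4.11 / 0.1025 = 40.097561
Verification: E[X] = sum E[X*1_A_i] = 4.65 + 4.06 + 4.11 = 12.82


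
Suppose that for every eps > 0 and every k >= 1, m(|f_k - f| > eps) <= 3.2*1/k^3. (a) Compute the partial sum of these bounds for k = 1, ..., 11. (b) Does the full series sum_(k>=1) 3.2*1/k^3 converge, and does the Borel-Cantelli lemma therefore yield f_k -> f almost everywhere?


Step 1: List the terms 3.2*1/k^3 for k = 1 to 11:
  k=1: 3.2
  k=2: 0.4
  k=3: 0.118519
  k=4: 0.05
  k=5: 0.0256
  k=6: 0.014815
  k=7: 0.009329
  k=8: 0.00625
  k=9: 0.00439
  k=10: 0.0032
  k=11: 0.002404
Step 2: Partial sum = 3.2 + 0.4 + 0.118519 + 0.05 + 0.0256 + 0.014815 + 0.009329 + 0.00625 + 0.00439 + 0.0032 + 0.002404
     = 3.834507
Step 3: The full series sum_(k>=1) 3.2*1/k^3 converges (p-series with p = 3 > 1; a constant multiple of a convergent series converges).
Step 4: Fix eps > 0. Since sum_k m(|f_k - f| > eps) < infinity, the Borel-Cantelli lemma gives
        m(limsup_k {|f_k - f| > eps}) = 0, i.e. for a.e. x, |f_k(x) - f(x)| <= eps for all large k.
        Applying this with eps = 1/j for j = 1, 2, ... and intersecting the countably many full-measure sets,
        for a.e. x we get limsup_k |f_k(x) - f(x)| <= 1/j for every j, hence f_k -> f almost everywhere.
Conclusion: series converges; Borel-Cantelli yields f_k -> f a.e.


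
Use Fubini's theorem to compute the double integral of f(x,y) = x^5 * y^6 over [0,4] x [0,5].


By Fubini's theorem, the double integral factors as a product of single integrals:
Step 1: integral_0^4 x^5 dx = [x^6/6] from 0 to 4
     = 4^6/6 = 682.666667
Step 2: integral_0^5 y^6 dy = [y^7/7] from 0 to 5
     = 5^7/7 = 11160.714286
Step 3: Double integral = 682.666667 * 11160.714286 = 7.619048e+06


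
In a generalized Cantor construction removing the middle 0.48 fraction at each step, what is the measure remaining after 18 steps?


Step 1: At each step, fraction remaining = 1 - 0.48 = 0.52
Step 2: After 18 steps, measure = (0.52)^18
Result = 7.727877e-06


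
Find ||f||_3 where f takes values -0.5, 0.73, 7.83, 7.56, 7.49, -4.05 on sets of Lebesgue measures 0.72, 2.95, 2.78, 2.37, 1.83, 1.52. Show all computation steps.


Step 1: Compute |f_i|^3 for each value:
  |-0.5|^3 = 0.125
  |0.73|^3 = 0.389017
  |7.83|^3 = 480.048687
  |7.56|^3 = 432.081216
  |7.49|^3 = 420.189749
  |-4.05|^3 = 66.430125
Step 2: Multiply by measures and sum:
  0.125 * 0.72 = 0.09
  0.389017 * 2.95 = 1.1476
  480.048687 * 2.78 = 1334.53535
  432.081216 * 2.37 = 1024.032482
  420.189749 * 1.83 = 768.947241
  66.430125 * 1.52 = 100.97379
Sum = 0.09 + 1.1476 + 1334.53535 + 1024.032482 + 768.947241 + 100.97379 = 3229.726463
Step 3: Take the p-th root:
||f||_3 = (3229.726463)^(1/3) = 14.781616


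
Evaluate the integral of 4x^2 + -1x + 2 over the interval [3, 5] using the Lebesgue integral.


The Lebesgue integral of a Riemann-integrable function agrees with the Riemann integral.
Antiderivative F(x) = (4/3)x^3 + (-1/2)x^2 + 2x
F(5) = (4/3)*5^3 + (-1/2)*5^2 + 2*5
     = (4/3)*125 + (-1/2)*25 + 2*5
     = 166.666667 + -12.5 + 10
     = 164.166667
F(3) = 37.5
Integral = F(5) - F(3) = 164.166667 - 37.5 = 126.666667


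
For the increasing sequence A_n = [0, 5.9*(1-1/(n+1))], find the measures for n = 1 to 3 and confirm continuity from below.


By continuity of measure from below: if A_n increases to A, then m(A_n) -> m(A).
Here A = [0, 5.9], so m(A) = 5.9
Step 1: a_1 = 5.9*(1 - 1/2) = 2.95, m(A_1) = 2.95
Step 2: a_2 = 5.9*(1 - 1/3) = 3.9333, m(A_2) = 3.9333
Step 3: a_3 = 5.9*(1 - 1/4) = 4.425, m(A_3) = 4.425
Limit: m(A_n) -> m([0,5.9]) = 5.9


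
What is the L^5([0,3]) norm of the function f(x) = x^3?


Step 1: ||f||_5 = (integral_0^3 |x^3|^5 dx)^(1/5)
     = (integral_0^3 x^15 dx)^(1/5)
Step 2: integral_0^3 x^15 dx = [x^16/(16)] from 0 to 3 = 3^16/16
     = 43046721/16 = 2.690420e+06
Step 3: ||f||_5 = (2.690420e+06)^(1/5) = 19.318083


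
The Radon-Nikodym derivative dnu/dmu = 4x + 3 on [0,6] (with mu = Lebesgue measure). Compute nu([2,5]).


nu(A) = integral_A (dnu/dmu) dmu = integral_2^5 (4x + 3) dx
Step 1: Antiderivative F(x) = (4/2)x^2 + 3x
Step 2: F(5) = (4/2)*5^2 + 3*5 = 50 + 15 = 65
Step 3: F(2) = (4/2)*2^2 + 3*2 = 8 + 6 = 14
Step 4: nu([2,5]) = F(5) - F(2) = 65 - 14 = 51


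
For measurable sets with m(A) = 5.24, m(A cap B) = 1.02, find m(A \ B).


m(A \ B) = m(A) - m(A n B)
= 5.24 - 1.02
= 4.22


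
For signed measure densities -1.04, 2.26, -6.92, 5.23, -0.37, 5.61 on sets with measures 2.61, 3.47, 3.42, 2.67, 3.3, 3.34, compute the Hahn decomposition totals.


Step 1: Compute signed measure on each set:
  Set 1: -1.04 * 2.61 = -2.7144
  Set 2: 2.26 * 3.47 = 7.8422
  Set 3: -6.92 * 3.42 = -23.6664
  Set 4: 5.23 * 2.67 = 13.9641
  Set 5: -0.37 * 3.3 = -1.221
  Set 6: 5.61 * 3.34 = 18.7374
Step 2: Total signed measure = (-2.7144) + (7.8422) + (-23.6664) + (13.9641) + (-1.221) + (18.7374)
     = 12.9419
Step 3: Positive part mu+(X) = sum of positive contributions = 40.5437
Step 4: Negative part mu-(X) = |sum of negative contributions| = 27.6018


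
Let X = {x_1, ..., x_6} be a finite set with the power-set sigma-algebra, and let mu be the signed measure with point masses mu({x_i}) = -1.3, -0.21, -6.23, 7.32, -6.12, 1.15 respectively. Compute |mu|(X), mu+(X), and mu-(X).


Step 1: Every measurable set is a union of atoms (the cells / points), so a Hahn decomposition is
  obtained by grouping atoms by sign: P = union of atoms with mu > 0, N = union of the remaining atoms.
  Atoms in P (indices): 4, 6;  atoms in N (indices): 1, 2, 3, 5
  Positive values: 7.32, 1.15
  Negative values: -1.3, -0.21, -6.23, -6.12
Step 2: mu+(X) = mu(P) = sum of positive atom values = 8.47
Step 3: mu-(X) = -mu(N) = sum of |negative atom values| = 13.86
Step 4: |mu|(X) = mu+(X) + mu-(X) = 8.47 + 13.86 = 22.33


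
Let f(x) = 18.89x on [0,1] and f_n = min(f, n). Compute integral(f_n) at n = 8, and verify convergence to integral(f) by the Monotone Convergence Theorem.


f(x) = 18.89x on [0,1]; f_n(x) = min(18.89x, n). At n = 8:
Step 1: f(x) reaches 8 at x = 8/18.89 = 0.423504
Step 2: integral(f_8) = integral(18.89x, 0, 0.423504) + integral(8, 0.423504, 1)
       = 18.89*0.423504^2/2 + 8*(1 - 0.423504)
       = 1.694018 + 4.611964
       = 6.305982
Step 3: As n -> infinity, f_n increases to f, so by MCT integral(f_n) -> integral(f) = 18.89/2 = 9.445.
Convergence: integral(f_8) = 6.305982 -> 9.445 as n -> infinity


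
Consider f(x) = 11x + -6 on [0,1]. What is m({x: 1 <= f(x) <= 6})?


f^(-1)([1, 6]) = {x : 1 <= 11x + -6 <= 6}
Solving: (1 - -6)/11 <= x <= (6 - -6)/11
= [0.636364, 1.090909]
Intersecting with [0,1]: [0.636364, 1]
Measure = 1 - 0.636364 = 0.363636


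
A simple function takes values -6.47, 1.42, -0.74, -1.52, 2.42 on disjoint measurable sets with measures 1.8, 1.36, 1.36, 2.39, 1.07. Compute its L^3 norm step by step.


Step 1: Compute |f_i|^3 for each value:
  |-6.47|^3 = 270.840023
  |1.42|^3 = 2.863288
  |-0.74|^3 = 0.405224
  |-1.52|^3 = 3.511808
  |2.42|^3 = 14.172488
Step 2: Multiply by measures and sum:
  270.840023 * 1.8 = 487.512041
  2.863288 * 1.36 = 3.894072
  0.405224 * 1.36 = 0.551105
  3.511808 * 2.39 = 8.393221
  14.172488 * 1.07 = 15.164562
Sum = 487.512041 + 3.894072 + 0.551105 + 8.393221 + 15.164562 = 515.515001
Step 3: Take the p-th root:
||f||_3 = (515.515001)^(1/3) = 8.018266


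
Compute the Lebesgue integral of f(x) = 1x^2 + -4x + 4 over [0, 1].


The Lebesgue integral of a Riemann-integrable function agrees with the Riemann integral.
Antiderivative F(x) = (1/3)x^3 + (-4/2)x^2 + 4x
F(1) = (1/3)*1^3 + (-4/2)*1^2 + 4*1
     = (1/3)*1 + (-4/2)*1 + 4*1
     = 0.333333 + -2 + 4
     = 2.333333
F(0) = 0.0
Integral = F(1) - F(0) = 2.333333 - 0.0 = 2.333333


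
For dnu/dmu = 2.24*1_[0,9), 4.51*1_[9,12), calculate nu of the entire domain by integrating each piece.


Integrate each piece of the Radon-Nikodym derivative:
Step 1: integral_0^9 2.24 dx = 2.24*(9-0) = 2.24*9 = 20.16
Step 2: integral_9^12 4.51 dx = 4.51*(12-9) = 4.51*3 = 13.53
Total: 20.16 + 13.53 = 33.69


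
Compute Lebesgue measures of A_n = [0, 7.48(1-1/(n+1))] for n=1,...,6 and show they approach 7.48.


By continuity of measure from below: if A_n increases to A, then m(A_n) -> m(A).
Here A = [0, 7.48], so m(A) = 7.48
Step 1: a_1 = 7.48*(1 - 1/2) = 3.74, m(A_1) = 3.74
Step 2: a_2 = 7.48*(1 - 1/3) = 4.9867, m(A_2) = 4.9867
Step 3: a_3 = 7.48*(1 - 1/4) = 5.61, m(A_3) = 5.61
Step 4: a_4 = 7.48*(1 - 1/5) = 5.984, m(A_4) = 5.984
Step 5: a_5 = 7.48*(1 - 1/6) = 6.2333, m(A_5) = 6.2333
Step 6: a_6 = 7.48*(1 - 1/7) = 6.4114, m(A_6) = 6.4114
Limit: m(A_n) -> m([0,7.48]) = 7.48


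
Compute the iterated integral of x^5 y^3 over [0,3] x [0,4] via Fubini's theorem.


By Fubini's theorem, the double integral factors as a product of single integrals:
Step 1: integral_0^3 x^5 dx = [x^6/6] from 0 to 3
     = 3^6/6 = 121.5
Step 2: integral_0^4 y^3 dy = [y^4/4] from 0 to 4
     = 4^4/4 = 64
Step 3: Double integral = 121.5 * 64 = 7776


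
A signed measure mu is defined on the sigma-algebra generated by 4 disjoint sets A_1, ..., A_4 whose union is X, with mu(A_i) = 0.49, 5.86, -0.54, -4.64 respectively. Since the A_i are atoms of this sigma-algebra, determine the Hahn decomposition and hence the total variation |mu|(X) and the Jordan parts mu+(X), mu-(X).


Step 1: Every measurable set is a union of atoms (the cells / points), so a Hahn decomposition is
  obtained by grouping atoms by sign: P = union of atoms with mu > 0, N = union of the remaining atoms.
  Atoms in P (indices): 1, 2;  atoms in N (indices): 3, 4
  Positive values: 0.49, 5.86
  Negative values: -0.54, -4.64
Step 2: mu+(X) = mu(P) = sum of positive atom values = 6.35
Step 3: mu-(X) = -mu(N) = sum of |negative atom values| = 5.18
Step 4: |mu|(X) = mu+(X) + mu-(X) = 6.35 + 5.18 = 11.53


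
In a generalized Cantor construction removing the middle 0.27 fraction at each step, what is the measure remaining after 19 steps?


Step 1: At each step, fraction remaining = 1 - 0.27 = 0.73
Step 2: After 19 steps, measure = (0.73)^19
Result = 0.00253


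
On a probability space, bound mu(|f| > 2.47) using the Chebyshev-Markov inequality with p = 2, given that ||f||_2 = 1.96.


Chebyshev/Markov inequality: mu(|f| > eps) <= (||f||_p / eps)^p
Step 1: ||f||_2 / eps = 1.96 / 2.47 = 0.793522
Step 2: Raise to power p = 2:
  (0.793522)^2 = 0.629678
Step 3: Therefore mu(|f| > 2.47) <= 0.629678


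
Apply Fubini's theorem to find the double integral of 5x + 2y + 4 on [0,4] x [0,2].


By Fubini, integrate in x first, then y.
Step 1: Fix y, integrate over x in [0,4]:
  integral(5x + 2y + 4, x=0..4)
  = 5*(4^2 - 0^2)/2 + (2y + 4)*(4 - 0)
  = 40 + (2y + 4)*4
  = 40 + 8y + 16
  = 56 + 8y
Step 2: Integrate over y in [0,2]:
  integral(56 + 8y, y=0..2)
  = 56*2 + 8*(2^2 - 0^2)/2
  = 112 + 16
  = 128


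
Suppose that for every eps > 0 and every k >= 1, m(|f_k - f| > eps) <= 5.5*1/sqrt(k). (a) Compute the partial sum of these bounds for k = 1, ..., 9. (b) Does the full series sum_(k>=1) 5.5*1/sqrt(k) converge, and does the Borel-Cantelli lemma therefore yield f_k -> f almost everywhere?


Step 1: List the terms 5.5*1/sqrt(k) for k = 1 to 9:
  k=1: 5.5
  k=2: 3.889087
  k=3: 3.175426
  k=4: 2.75
  k=5: 2.459675
  k=6: 2.245366
  k=7: 2.078805
  k=8: 1.944544
  k=9: 1.833333
Step 2: Partial sum = 5.5 + 3.889087 + 3.175426 + 2.75 + 2.459675 + 2.245366 + 2.078805 + 1.944544 + 1.833333
     = 25.876236
Step 3: The full series sum_(k>=1) 5.5*1/sqrt(k) diverges (p-series with p = 1/2 <= 1; a nonzero constant multiple of a divergent series diverges).
Step 4: The (first) Borel-Cantelli lemma requires a summable sequence of measures, so it does not apply here;
        from this bound alone no conclusion about a.e. convergence can be drawn (convergence in measure still
        gives an a.e.-convergent subsequence, but not a.e. convergence of the whole sequence).
Conclusion: series diverges; Borel-Cantelli is inconclusive about a.e. convergence of f_k.


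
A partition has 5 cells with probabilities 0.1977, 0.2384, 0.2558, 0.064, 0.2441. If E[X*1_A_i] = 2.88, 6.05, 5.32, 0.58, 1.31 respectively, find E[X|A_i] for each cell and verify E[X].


For each cell A_i: E[X|A_i] = E[X*1_A_i] / P(A_i)
Step 1: E[X|A_1] = 2.88 / 0.1977 = 14.567527
Step 2: E[X|A_2] = 6.05 / 0.2384 = 25.377517
Step 3: E[X|A_3] = 5.32 / 0.2558 = 20.797498
Step 4: E[X|A_4] = 0.58 / 0.064 = 9.0625
Step 5: E[X|A_5] = 1.31 / 0.2441 = 5.366653
Verification: E[X] = sum E[X*1_A_i] = 2.88 + 6.05 + 5.32 + 0.58 + 1.31 = 16.14


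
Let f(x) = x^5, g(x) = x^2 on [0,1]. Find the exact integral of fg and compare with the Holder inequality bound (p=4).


Step 1: Exact integral of f*g = integral(x^7, 0, 1) = 1/8
     = 0.125
Step 2: Holder bound with p=4, q=1.333333:
  ||f||_p = (integral x^20 dx)^(1/4) = (1/21)^(1/4) = 0.467138
  ||g||_q = (integral x^2.666667 dx)^(1/1.333333) = (1/3.666667)^(1/1.333333) = 0.377395
Step 3: Holder bound = ||f||_p * ||g||_q = 0.467138 * 0.377395 = 0.176296
Verification: 0.125 <= 0.176296 (Holder holds)


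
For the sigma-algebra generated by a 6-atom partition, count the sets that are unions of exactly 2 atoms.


Each element of F is a union of some subset of the 6 atoms.
Elements that are unions of exactly 2 atoms correspond to 2-element subsets of the 6 atoms.
Count = C(6, 2) = 6! / (2! * 4!) = 15.


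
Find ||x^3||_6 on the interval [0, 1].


Step 1: ||f||_6 = (integral_0^1 |x^3|^6 dx)^(1/6)
     = (integral_0^1 x^18 dx)^(1/6)
Step 2: integral_0^1 x^18 dx = [x^19/(19)] from 0 to 1 = 1^19/19
     = 1/19 = 0.052632
Step 3: ||f||_6 = (0.052632)^(1/6) = 0.612173


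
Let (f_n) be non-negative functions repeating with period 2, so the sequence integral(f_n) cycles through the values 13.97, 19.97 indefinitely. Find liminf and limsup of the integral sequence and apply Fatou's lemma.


The sequence (integral(f_n)) is periodic with period 2, repeating the values 13.97, 19.97 indefinitely.
Step 1: For a periodic sequence, every tail (a_m, a_(m+1), ...) contains all 2 period values infinitely often.
Step 2: Hence inf of every tail = min of the period values = min(13.97, 19.97) = 13.97.
        liminf_n integral(f_n) = sup over m of (inf of tail from m) = 13.97.
Step 3: Similarly sup of every tail = max of the period values = 19.97.
        limsup_n integral(f_n) = 19.97.
Step 4: Fatou's lemma: integral(liminf_n f_n) <= liminf_n integral(f_n) = 13.97.
        So the integral of the pointwise liminf is at most 13.97.


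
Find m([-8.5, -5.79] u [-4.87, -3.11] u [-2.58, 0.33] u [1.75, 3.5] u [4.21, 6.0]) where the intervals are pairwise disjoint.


For pairwise disjoint intervals, m(union) = sum of lengths.
= (-5.79 - -8.5) + (-3.11 - -4.87) + (0.33 - -2.58) + (3.5 - 1.75) + (6.0 - 4.21)
= 2.71 + 1.76 + 2.91 + 1.75 + 1.79
= 10.92


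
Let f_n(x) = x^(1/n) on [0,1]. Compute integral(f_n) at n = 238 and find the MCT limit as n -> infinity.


At n = 238: f_238(x) = x^(1/238).
Step 1: integral(x^(1/238), 0, 1) = [x^(1/238+1) / (1/238+1)] from 0 to 1
     = 1 / (1/238 + 1) = 1 / ((238+1)/238) = 238/(238+1)
     = 238/239 = 0.995816
Step 2: As n -> infinity, f_n(x) = x^(1/n) -> 1 for x in (0,1], and f_n is increasing in n.
By MCT, lim_n integral(f_n) = integral(lim_n f_n) = integral(1, 0, 1) = 1.
Step 3: Verify convergence: 238/239 = 0.995816 -> 1


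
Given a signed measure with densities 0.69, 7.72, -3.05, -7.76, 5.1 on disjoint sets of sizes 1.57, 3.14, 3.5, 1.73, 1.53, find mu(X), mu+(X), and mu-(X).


Step 1: Compute signed measure on each set:
  Set 1: 0.69 * 1.57 = 1.0833
  Set 2: 7.72 * 3.14 = 24.2408
  Set 3: -3.05 * 3.5 = -10.675
  Set 4: -7.76 * 1.73 = -13.4248
  Set 5: 5.1 * 1.53 = 7.803
Step 2: Total signed measure = (1.0833) + (24.2408) + (-10.675) + (-13.4248) + (7.803)
     = 9.0273
Step 3: Positive part mu+(X) = sum of positive contributions = 33.1271
Step 4: Negative part mu-(X) = |sum of negative contributions| = 24.0998


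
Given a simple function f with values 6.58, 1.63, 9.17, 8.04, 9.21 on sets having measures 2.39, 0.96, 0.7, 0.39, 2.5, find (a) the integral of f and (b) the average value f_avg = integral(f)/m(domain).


Step 1: Integral = sum(value_i * measure_i)
= 6.58*2.39 + 1.63*0.96 + 9.17*0.7 + 8.04*0.39 + 9.21*2.5
= 15.7262 + 1.5648 + 6.419 + 3.1356 + 23.025
= 49.8706
Step 2: Total measure of domain = 2.39 + 0.96 + 0.7 + 0.39 + 2.5 = 6.94
Step 3: Average value = 49.8706 / 6.94 = 7.185965


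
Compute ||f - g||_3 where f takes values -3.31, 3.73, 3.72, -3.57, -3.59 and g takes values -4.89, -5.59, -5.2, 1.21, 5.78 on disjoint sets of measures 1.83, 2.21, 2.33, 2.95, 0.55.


Step 1: Compute differences f_i - g_i:
  -3.31 - -4.89 = 1.58
  3.73 - -5.59 = 9.32
  3.72 - -5.2 = 8.92
  -3.57 - 1.21 = -4.78
  -3.59 - 5.78 = -9.37
Step 2: Compute |diff|^3 * measure for each set:
  |1.58|^3 * 1.83 = 3.944312 * 1.83 = 7.218091
  |9.32|^3 * 2.21 = 809.557568 * 2.21 = 1789.122225
  |8.92|^3 * 2.33 = 709.732288 * 2.33 = 1653.676231
  |-4.78|^3 * 2.95 = 109.215352 * 2.95 = 322.185288
  |-9.37|^3 * 0.55 = 822.656953 * 0.55 = 452.461324
Step 3: Sum = 4224.66316
Step 4: ||f-g||_3 = (4224.66316)^(1/3) = 16.165806


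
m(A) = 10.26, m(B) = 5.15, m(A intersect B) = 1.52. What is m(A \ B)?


m(A \ B) = m(A) - m(A n B)
= 10.26 - 1.52
= 8.74


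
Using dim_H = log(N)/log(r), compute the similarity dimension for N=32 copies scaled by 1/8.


For a self-similar set with N copies scaled by 1/r:
dim_H = log(N)/log(r) = log(32)/log(8)
= 3.465736/2.079442
= 1.666667


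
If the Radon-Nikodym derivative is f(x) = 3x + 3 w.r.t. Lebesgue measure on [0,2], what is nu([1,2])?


nu(A) = integral_A (dnu/dmu) dmu = integral_1^2 (3x + 3) dx
Step 1: Antiderivative F(x) = (3/2)x^2 + 3x
Step 2: F(2) = (3/2)*2^2 + 3*2 = 6 + 6 = 12
Step 3: F(1) = (3/2)*1^2 + 3*1 = 1.5 + 3 = 4.5
Step 4: nu([1,2]) = F(2) - F(1) = 12 - 4.5 = 7.5


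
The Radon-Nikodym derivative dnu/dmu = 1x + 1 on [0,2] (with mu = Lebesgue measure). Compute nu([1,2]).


nu(A) = integral_A (dnu/dmu) dmu = integral_1^2 (1x + 1) dx
Step 1: Antiderivative F(x) = (1/2)x^2 + 1x
Step 2: F(2) = (1/2)*2^2 + 1*2 = 2 + 2 = 4
Step 3: F(1) = (1/2)*1^2 + 1*1 = 0.5 + 1 = 1.5
Step 4: nu([1,2]) = F(2) - F(1) = 4 - 1.5 = 2.5


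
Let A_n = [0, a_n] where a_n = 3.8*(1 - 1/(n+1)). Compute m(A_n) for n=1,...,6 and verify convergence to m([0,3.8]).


By continuity of measure from below: if A_n increases to A, then m(A_n) -> m(A).
Here A = [0, 3.8], so m(A) = 3.8
Step 1: a_1 = 3.8*(1 - 1/2) = 1.9, m(A_1) = 1.9
Step 2: a_2 = 3.8*(1 - 1/3) = 2.5333, m(A_2) = 2.5333
Step 3: a_3 = 3.8*(1 - 1/4) = 2.85, m(A_3) = 2.85
Step 4: a_4 = 3.8*(1 - 1/5) = 3.04, m(A_4) = 3.04
Step 5: a_5 = 3.8*(1 - 1/6) = 3.1667, m(A_5) = 3.1667
Step 6: a_6 = 3.8*(1 - 1/7) = 3.2571, m(A_6) = 3.2571
Limit: m(A_n) -> m([0,3.8]) = 3.8


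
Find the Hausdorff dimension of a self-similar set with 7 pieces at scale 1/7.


For a self-similar set with N copies scaled by 1/r:
dim_H = log(N)/log(r) = log(7)/log(7)
= 1.94591/1.94591
= 1


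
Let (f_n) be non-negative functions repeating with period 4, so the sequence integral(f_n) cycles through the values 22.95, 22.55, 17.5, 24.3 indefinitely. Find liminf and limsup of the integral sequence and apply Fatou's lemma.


The sequence (integral(f_n)) is periodic with period 4, repeating the values 22.95, 22.55, 17.5, 24.3 indefinitely.
Step 1: For a periodic sequence, every tail (a_m, a_(m+1), ...) contains all 4 period values infinitely often.
Step 2: Hence inf of every tail = min of the period values = min(22.95, 22.55, 17.5, 24.3) = 17.5.
        liminf_n integral(f_n) = sup over m of (inf of tail from m) = 17.5.
Step 3: Similarly sup of every tail = max of the period values = 24.3.
        limsup_n integral(f_n) = 24.3.
Step 4: Fatou's lemma: integral(liminf_n f_n) <= liminf_n integral(f_n) = 17.5.
        So the integral of the pointwise liminf is at most 17.5.


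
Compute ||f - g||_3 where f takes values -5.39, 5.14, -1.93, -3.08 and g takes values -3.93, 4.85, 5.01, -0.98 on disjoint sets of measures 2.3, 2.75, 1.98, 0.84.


Step 1: Compute differences f_i - g_i:
  -5.39 - -3.93 = -1.46
  5.14 - 4.85 = 0.29
  -1.93 - 5.01 = -6.94
  -3.08 - -0.98 = -2.1
Step 2: Compute |diff|^3 * measure for each set:
  |-1.46|^3 * 2.3 = 3.112136 * 2.3 = 7.157913
  |0.29|^3 * 2.75 = 0.024389 * 2.75 = 0.06707
  |-6.94|^3 * 1.98 = 334.255384 * 1.98 = 661.82566
  |-2.1|^3 * 0.84 = 9.261 * 0.84 = 7.77924
Step 3: Sum = 676.829883
Step 4: ||f-g||_3 = (676.829883)^(1/3) = 8.779973


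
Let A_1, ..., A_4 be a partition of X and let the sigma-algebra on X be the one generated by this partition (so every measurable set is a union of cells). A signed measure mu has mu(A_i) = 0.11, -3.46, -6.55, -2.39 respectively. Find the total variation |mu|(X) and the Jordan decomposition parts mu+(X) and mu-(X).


Step 1: Every measurable set is a union of atoms (the cells / points), so a Hahn decomposition is
  obtained by grouping atoms by sign: P = union of atoms with mu > 0, N = union of the remaining atoms.
  Atoms in P (indices): 1;  atoms in N (indices): 2, 3, 4
  Positive values: 0.11
  Negative values: -3.46, -6.55, -2.39
Step 2: mu+(X) = mu(P) = sum of positive atom values = 0.11
Step 3: mu-(X) = -mu(N) = sum of |negative atom values| = 12.4
Step 4: |mu|(X) = mu+(X) + mu-(X) = 0.11 + 12.4 = 12.51


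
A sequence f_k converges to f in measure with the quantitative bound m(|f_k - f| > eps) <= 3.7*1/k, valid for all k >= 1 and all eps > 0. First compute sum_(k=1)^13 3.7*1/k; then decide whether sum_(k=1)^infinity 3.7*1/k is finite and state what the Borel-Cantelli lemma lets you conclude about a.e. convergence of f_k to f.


Step 1: List the terms 3.7*1/k for k = 1 to 13:
  k=1: 3.7
  k=2: 1.85
  k=3: 1.233333
  k=4: 0.925
  k=5: 0.74
  k=6: 0.616667
  k=7: 0.528571
  k=8: 0.4625
  k=9: 0.411111
  k=10: 0.37
  k=11: 0.336364
  k=12: 0.308333
  k=13: 0.284615
Step 2: Partial sum = 3.7 + 1.85 + 1.233333 + 0.925 + 0.74 + 0.616667 + 0.528571 + 0.4625 + 0.411111 + 0.37 + 0.336364 + 0.308333 + 0.284615
     = 11.766495
Step 3: The full series sum_(k>=1) 3.7*1/k diverges (harmonic series, p = 1; a nonzero constant multiple of a divergent series diverges).
Step 4: The (first) Borel-Cantelli lemma requires a summable sequence of measures, so it does not apply here;
        from this bound alone no conclusion about a.e. convergence can be drawn (convergence in measure still
        gives an a.e.-convergent subsequence, but not a.e. convergence of the whole sequence).
Conclusion: series diverges; Borel-Cantelli is inconclusive about a.e. convergence of f_k.


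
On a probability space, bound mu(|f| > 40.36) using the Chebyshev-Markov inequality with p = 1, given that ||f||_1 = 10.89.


Chebyshev/Markov inequality: mu(|f| > eps) <= (||f||_p / eps)^p
Step 1: ||f||_1 / eps = 10.89 / 40.36 = 0.269822
Step 2: Raise to power p = 1:
  (0.269822)^1 = 0.269822
Step 3: Therefore mu(|f| > 40.36) <= 0.269822
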